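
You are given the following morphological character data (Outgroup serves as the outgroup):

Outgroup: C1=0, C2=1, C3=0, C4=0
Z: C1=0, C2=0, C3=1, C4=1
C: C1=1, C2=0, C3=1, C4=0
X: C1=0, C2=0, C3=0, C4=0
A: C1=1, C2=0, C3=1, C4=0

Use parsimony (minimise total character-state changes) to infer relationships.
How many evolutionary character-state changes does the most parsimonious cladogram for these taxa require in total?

4

Character polarity is set by the outgroup: the derived state is whichever differs from the outgroup's state, so for C2 the derived state is '0', and for the remaining characters it is '1'.
C1: derived state '1' in A and C only — synapomorphy for {A, C}.
C2 (derived state '0') is shared by all ingroup taxa — unites the whole ingroup.
C3: derived state '1' in A, C, and Z only — synapomorphy for {A, C, Z}.
C4 (derived state '1') is unique to Z (autapomorphy; uninformative for grouping).
Most parsimonious ingroup topology: ((Z,(C,A)),X).
Changes per character on this tree: C1: 1; C2: 1; C3: 1; C4: 1.
Total = 4.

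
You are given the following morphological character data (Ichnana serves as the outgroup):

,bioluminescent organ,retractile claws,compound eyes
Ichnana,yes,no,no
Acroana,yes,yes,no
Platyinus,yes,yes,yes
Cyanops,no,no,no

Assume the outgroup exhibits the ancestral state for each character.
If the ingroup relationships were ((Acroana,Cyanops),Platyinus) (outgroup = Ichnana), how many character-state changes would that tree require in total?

4

Map each character onto ((Acroana,Cyanops),Platyinus) (rooted by Ichnana) and count the minimum state changes it requires (Fitch parsimony):
bioluminescent organ: 1; retractile claws: 2; compound eyes: 1.
Total tree length = 4.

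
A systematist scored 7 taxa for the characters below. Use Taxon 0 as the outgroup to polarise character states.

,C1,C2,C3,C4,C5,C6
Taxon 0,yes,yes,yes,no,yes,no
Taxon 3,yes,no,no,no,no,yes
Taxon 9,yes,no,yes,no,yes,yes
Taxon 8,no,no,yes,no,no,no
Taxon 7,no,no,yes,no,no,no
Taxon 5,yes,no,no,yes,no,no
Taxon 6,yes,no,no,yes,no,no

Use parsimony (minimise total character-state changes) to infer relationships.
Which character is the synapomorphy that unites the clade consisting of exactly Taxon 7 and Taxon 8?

Character polarity is set by the outgroup: the derived state is whichever differs from the outgroup's state, so for C1, C2, C3, C5 the derived state is 'no', and for the remaining characters it is 'yes'.
Only Taxon 7 and Taxon 8 show the derived state 'no' for C1, supporting them as a clade.
All ingroup taxa share the derived state 'no' for C2; it defines the ingroup but does not resolve relationships within it.
C3 (derived state 'no') is shared by Taxon 3, Taxon 5, and Taxon 6 — a synapomorphy uniting that clade.
C4: derived state 'yes' in Taxon 5 and Taxon 6 only — synapomorphy for {Taxon 5, Taxon 6}.
Only Taxon 3, Taxon 5, Taxon 6, Taxon 7, and Taxon 8 show the derived state 'no' for C5, supporting them as a clade.
C6 (state 'yes') occurs in Taxon 3 and Taxon 9 but conflicts with the nesting implied by the other characters — most parsimoniously interpreted as homoplasy.
Most parsimonious ingroup topology: (((Taxon 3,(Taxon 5,Taxon 6)),(Taxon 8,Taxon 7)),Taxon 9).
The clade {Taxon 7, Taxon 8} is supported by C1: its derived state 'no' occurs in exactly those taxa and in no other taxon (including the outgroup).

C1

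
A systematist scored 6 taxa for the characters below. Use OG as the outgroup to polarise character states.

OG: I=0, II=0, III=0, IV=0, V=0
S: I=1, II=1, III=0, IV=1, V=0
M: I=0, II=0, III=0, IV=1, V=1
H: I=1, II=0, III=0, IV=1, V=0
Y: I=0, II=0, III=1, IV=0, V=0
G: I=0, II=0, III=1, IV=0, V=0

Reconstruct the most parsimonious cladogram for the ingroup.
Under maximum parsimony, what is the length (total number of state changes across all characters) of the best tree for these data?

5

The outgroup has state '0' for every character, so '1' is the derived state throughout.
I (derived state '1') is shared by H and S — a synapomorphy uniting that clade.
II (derived state '1') is unique to S (autapomorphy; uninformative for grouping).
III: derived state '1' in G and Y only — synapomorphy for {G, Y}.
Only H, M, and S show the derived state '1' for IV, supporting them as a clade.
V (derived state '1') is unique to M (autapomorphy; uninformative for grouping).
Most parsimonious ingroup topology: (((S,H),M),(Y,G)).
Changes per character on this tree: I: 1; II: 1; III: 1; IV: 1; V: 1.
Total = 5.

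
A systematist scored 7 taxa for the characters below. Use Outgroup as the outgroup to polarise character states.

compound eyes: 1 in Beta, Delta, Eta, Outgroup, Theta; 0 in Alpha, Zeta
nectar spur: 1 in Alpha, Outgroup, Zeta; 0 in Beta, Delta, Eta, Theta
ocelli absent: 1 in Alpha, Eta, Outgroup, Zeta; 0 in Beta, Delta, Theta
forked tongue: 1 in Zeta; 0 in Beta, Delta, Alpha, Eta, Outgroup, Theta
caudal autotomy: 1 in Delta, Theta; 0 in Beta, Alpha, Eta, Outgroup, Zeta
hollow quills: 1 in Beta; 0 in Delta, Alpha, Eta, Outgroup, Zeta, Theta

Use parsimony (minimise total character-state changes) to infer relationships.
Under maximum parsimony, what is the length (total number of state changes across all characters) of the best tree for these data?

6

Character polarity is set by the outgroup: the derived state is whichever differs from the outgroup's state, so for compound eyes, nectar spur, ocelli absent the derived state is '0', and for the remaining characters it is '1'.
compound eyes (derived state '0') is shared by Alpha and Zeta — a synapomorphy uniting that clade.
Only Beta, Delta, Eta, and Theta show the derived state '0' for nectar spur, supporting them as a clade.
ocelli absent: derived state '0' in Beta, Delta, and Theta only — synapomorphy for {Beta, Delta, Theta}.
forked tongue: derived state '1' in Zeta only — an autapomorphy, so it tells us nothing about relationships among taxa.
caudal autotomy (derived state '1') is shared by Delta and Theta — a synapomorphy uniting that clade.
hollow quills: derived state '1' in Beta only — an autapomorphy, so it tells us nothing about relationships among taxa.
Most parsimonious ingroup topology: ((Zeta,Alpha),(((Delta,Theta),Beta),Eta)).
Changes per character on this tree: compound eyes: 1; nectar spur: 1; ocelli absent: 1; forked tongue: 1; caudal autotomy: 1; hollow quills: 1.
Total = 6.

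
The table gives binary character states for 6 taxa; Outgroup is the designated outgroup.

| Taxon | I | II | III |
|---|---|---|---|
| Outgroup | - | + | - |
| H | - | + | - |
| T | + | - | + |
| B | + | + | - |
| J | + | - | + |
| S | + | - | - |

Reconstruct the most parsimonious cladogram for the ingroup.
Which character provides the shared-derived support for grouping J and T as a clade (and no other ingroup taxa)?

Character polarity is set by the outgroup: the derived state is whichever differs from the outgroup's state, so for II the derived state is '-', and for the remaining characters it is '+'.
Only B, J, S, and T show the derived state '+' for I, supporting them as a clade.
Only J, S, and T show the derived state '-' for II, supporting them as a clade.
Only J and T show the derived state '+' for III, supporting them as a clade.
Most parsimonious ingroup topology: (H,(((T,J),S),B)).
The clade {J, T} is supported by III: its derived state '+' occurs in exactly those taxa and in no other taxon (including the outgroup).

III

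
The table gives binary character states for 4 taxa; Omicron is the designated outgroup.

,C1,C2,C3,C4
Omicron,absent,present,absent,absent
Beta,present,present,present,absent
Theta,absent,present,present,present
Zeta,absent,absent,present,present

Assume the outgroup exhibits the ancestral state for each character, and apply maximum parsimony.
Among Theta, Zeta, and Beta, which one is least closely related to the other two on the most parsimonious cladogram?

Character polarity is set by the outgroup: the derived state is whichever differs from the outgroup's state, so for C2 the derived state is 'absent', and for the remaining characters it is 'present'.
C1: derived state 'present' in Beta only — an autapomorphy, so it tells us nothing about relationships among taxa.
C2: derived state 'absent' in Zeta only — an autapomorphy, so it tells us nothing about relationships among taxa.
C3 (derived state 'present') is shared by all ingroup taxa — unites the whole ingroup.
C4: derived state 'present' in Theta and Zeta only — synapomorphy for {Theta, Zeta}.
Most parsimonious ingroup topology: (Beta,(Theta,Zeta)).
Theta and Zeta share a more recent common ancestor with each other than either does with Beta, so Beta is the least closely related of the three.

Beta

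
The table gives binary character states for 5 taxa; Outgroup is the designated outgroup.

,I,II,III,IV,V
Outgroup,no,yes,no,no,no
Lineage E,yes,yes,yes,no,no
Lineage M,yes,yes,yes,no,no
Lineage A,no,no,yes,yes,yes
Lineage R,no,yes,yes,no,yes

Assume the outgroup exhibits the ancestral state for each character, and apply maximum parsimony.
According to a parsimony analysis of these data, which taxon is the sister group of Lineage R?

Character polarity is set by the outgroup: the derived state is whichever differs from the outgroup's state, so for II the derived state is 'no', and for the remaining characters it is 'yes'.
I (derived state 'yes') is shared by Lineage E and Lineage M — a synapomorphy uniting that clade.
II: derived state 'no' in Lineage A only — an autapomorphy, so it tells us nothing about relationships among taxa.
All ingroup taxa share the derived state 'yes' for III; it defines the ingroup but does not resolve relationships within it.
IV (derived state 'yes') is unique to Lineage A (autapomorphy; uninformative for grouping).
V: derived state 'yes' in Lineage A and Lineage R only — synapomorphy for {Lineage A, Lineage R}.
Most parsimonious ingroup topology: ((Lineage E,Lineage M),(Lineage A,Lineage R)).
Lineage R and Lineage A form a cherry on this tree, so they are sister taxa.

Lineage A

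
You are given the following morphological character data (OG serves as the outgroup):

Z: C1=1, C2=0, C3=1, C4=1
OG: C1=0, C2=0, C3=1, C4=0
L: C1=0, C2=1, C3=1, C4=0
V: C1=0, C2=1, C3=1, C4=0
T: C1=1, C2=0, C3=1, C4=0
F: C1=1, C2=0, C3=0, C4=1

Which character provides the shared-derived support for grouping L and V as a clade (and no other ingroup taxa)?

C2

Character polarity is set by the outgroup: the derived state is whichever differs from the outgroup's state, so for C3 the derived state is '0', and for the remaining characters it is '1'.
C1: derived state '1' in F, T, and Z only — synapomorphy for {F, T, Z}.
Only L and V show the derived state '1' for C2, supporting them as a clade.
C3 (derived state '0') is unique to F (autapomorphy; uninformative for grouping).
C4: derived state '1' in F and Z only — synapomorphy for {F, Z}.
Most parsimonious ingroup topology: ((L,V),((Z,F),T)).
The clade {L, V} is supported by C2: its derived state '1' occurs in exactly those taxa and in no other taxon (including the outgroup).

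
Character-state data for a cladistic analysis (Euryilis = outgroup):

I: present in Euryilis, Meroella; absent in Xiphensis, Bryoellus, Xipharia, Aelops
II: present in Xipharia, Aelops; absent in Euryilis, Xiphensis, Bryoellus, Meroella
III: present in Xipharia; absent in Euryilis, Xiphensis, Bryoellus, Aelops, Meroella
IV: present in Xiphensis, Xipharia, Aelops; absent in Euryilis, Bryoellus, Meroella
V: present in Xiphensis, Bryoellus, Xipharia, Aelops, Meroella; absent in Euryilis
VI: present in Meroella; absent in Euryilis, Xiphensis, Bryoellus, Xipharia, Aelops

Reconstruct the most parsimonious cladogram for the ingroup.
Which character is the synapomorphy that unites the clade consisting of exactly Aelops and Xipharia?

II

Character polarity is set by the outgroup: the derived state is whichever differs from the outgroup's state, so for I the derived state is 'absent', and for the remaining characters it is 'present'.
Only Aelops, Bryoellus, Xipharia, and Xiphensis show the derived state 'absent' for I, supporting them as a clade.
II (derived state 'present') is shared by Aelops and Xipharia — a synapomorphy uniting that clade.
III (derived state 'present') is unique to Xipharia (autapomorphy; uninformative for grouping).
IV (derived state 'present') is shared by Aelops, Xipharia, and Xiphensis — a synapomorphy uniting that clade.
All ingroup taxa share the derived state 'present' for V; it defines the ingroup but does not resolve relationships within it.
VI: derived state 'present' in Meroella only — an autapomorphy, so it tells us nothing about relationships among taxa.
Most parsimonious ingroup topology: (((Xiphensis,(Xipharia,Aelops)),Bryoellus),Meroella).
The clade {Aelops, Xipharia} is supported by II: its derived state 'present' occurs in exactly those taxa and in no other taxon (including the outgroup).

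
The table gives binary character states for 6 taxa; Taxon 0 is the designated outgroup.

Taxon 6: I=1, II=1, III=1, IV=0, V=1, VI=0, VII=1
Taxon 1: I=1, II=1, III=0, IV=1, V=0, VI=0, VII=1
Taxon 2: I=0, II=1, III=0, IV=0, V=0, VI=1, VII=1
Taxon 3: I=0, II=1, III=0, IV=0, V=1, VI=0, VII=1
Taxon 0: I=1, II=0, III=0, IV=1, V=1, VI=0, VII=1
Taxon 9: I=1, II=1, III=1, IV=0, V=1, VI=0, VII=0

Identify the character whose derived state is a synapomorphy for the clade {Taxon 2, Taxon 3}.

Character polarity is set by the outgroup: the derived state is whichever differs from the outgroup's state, so for I, IV, V, VII the derived state is '0', and for the remaining characters it is '1'.
I: derived state '0' in Taxon 2 and Taxon 3 only — synapomorphy for {Taxon 2, Taxon 3}.
II (derived state '1') is shared by all ingroup taxa — unites the whole ingroup.
III (derived state '1') is shared by Taxon 6 and Taxon 9 — a synapomorphy uniting that clade.
IV (derived state '0') is shared by Taxon 2, Taxon 3, Taxon 6, and Taxon 9 — a synapomorphy uniting that clade.
V groups Taxon 1 and Taxon 2, which is incompatible with the clades supported by the remaining characters; treating it as convergent (homoplasy) costs fewer steps than any alternative tree.
VI (derived state '1') is unique to Taxon 2 (autapomorphy; uninformative for grouping).
VII (derived state '0') is unique to Taxon 9 (autapomorphy; uninformative for grouping).
Most parsimonious ingroup topology: (((Taxon 9,Taxon 6),(Taxon 2,Taxon 3)),Taxon 1).
The clade {Taxon 2, Taxon 3} is supported by I: its derived state '0' occurs in exactly those taxa and in no other taxon (including the outgroup).

I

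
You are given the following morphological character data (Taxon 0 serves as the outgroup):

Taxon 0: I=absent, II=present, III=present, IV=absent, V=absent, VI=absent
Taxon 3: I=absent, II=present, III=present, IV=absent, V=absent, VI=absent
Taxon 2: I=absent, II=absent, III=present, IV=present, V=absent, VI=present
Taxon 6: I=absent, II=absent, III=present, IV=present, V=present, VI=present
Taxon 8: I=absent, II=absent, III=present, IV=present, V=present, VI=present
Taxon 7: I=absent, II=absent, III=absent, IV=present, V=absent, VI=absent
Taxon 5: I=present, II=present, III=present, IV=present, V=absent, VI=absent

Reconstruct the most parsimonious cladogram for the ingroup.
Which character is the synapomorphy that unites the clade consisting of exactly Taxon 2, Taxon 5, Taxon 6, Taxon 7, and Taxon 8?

Character polarity is set by the outgroup: the derived state is whichever differs from the outgroup's state, so for II, III the derived state is 'absent', and for the remaining characters it is 'present'.
I: derived state 'present' in Taxon 5 only — an autapomorphy, so it tells us nothing about relationships among taxa.
Only Taxon 2, Taxon 6, Taxon 7, and Taxon 8 show the derived state 'absent' for II, supporting them as a clade.
III (derived state 'absent') is unique to Taxon 7 (autapomorphy; uninformative for grouping).
IV (derived state 'present') is shared by Taxon 2, Taxon 5, Taxon 6, Taxon 7, and Taxon 8 — a synapomorphy uniting that clade.
Only Taxon 6 and Taxon 8 show the derived state 'present' for V, supporting them as a clade.
Only Taxon 2, Taxon 6, and Taxon 8 show the derived state 'present' for VI, supporting them as a clade.
Most parsimonious ingroup topology: (Taxon 3,(((Taxon 2,(Taxon 6,Taxon 8)),Taxon 7),Taxon 5)).
The clade {Taxon 2, Taxon 5, Taxon 6, Taxon 7, Taxon 8} is supported by IV: its derived state 'present' occurs in exactly those taxa and in no other taxon (including the outgroup).

IV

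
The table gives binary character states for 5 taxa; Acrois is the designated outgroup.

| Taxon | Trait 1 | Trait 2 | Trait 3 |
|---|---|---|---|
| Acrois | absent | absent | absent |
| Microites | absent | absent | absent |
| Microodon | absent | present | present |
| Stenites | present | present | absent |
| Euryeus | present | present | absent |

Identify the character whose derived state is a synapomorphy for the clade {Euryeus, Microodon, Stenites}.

The outgroup has state 'absent' for every character, so 'present' is the derived state throughout.
Only Euryeus and Stenites show the derived state 'present' for Trait 1, supporting them as a clade.
Trait 2: derived state 'present' in Euryeus, Microodon, and Stenites only — synapomorphy for {Euryeus, Microodon, Stenites}.
Trait 3 (derived state 'present') is unique to Microodon (autapomorphy; uninformative for grouping).
Most parsimonious ingroup topology: (Microites,(Microodon,(Stenites,Euryeus))).
The clade {Euryeus, Microodon, Stenites} is supported by Trait 2: its derived state 'present' occurs in exactly those taxa and in no other taxon (including the outgroup).

Trait 2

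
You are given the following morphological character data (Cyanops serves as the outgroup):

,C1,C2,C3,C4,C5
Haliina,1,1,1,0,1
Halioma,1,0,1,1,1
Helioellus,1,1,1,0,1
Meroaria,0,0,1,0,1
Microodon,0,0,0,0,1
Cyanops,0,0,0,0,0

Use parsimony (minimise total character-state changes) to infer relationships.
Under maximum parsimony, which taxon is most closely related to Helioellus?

The outgroup has state '0' for every character, so '1' is the derived state throughout.
C1 (derived state '1') is shared by Haliina, Halioma, and Helioellus — a synapomorphy uniting that clade.
C2 (derived state '1') is shared by Haliina and Helioellus — a synapomorphy uniting that clade.
C3 (derived state '1') is shared by Haliina, Halioma, Helioellus, and Meroaria — a synapomorphy uniting that clade.
C4 (derived state '1') is unique to Halioma (autapomorphy; uninformative for grouping).
All ingroup taxa share the derived state '1' for C5; it defines the ingroup but does not resolve relationships within it.
Most parsimonious ingroup topology: (Microodon,(((Helioellus,Haliina),Halioma),Meroaria)).
Helioellus and Haliina form a cherry on this tree, so they are sister taxa.

Haliina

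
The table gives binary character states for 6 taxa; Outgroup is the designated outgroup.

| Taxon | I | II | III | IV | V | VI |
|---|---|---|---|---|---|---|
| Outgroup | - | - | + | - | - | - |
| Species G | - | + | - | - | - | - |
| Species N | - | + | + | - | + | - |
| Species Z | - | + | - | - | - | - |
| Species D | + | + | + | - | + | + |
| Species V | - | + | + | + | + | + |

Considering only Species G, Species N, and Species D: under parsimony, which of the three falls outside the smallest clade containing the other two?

Character polarity is set by the outgroup: the derived state is whichever differs from the outgroup's state, so for III the derived state is '-', and for the remaining characters it is '+'.
I (derived state '+') is unique to Species D (autapomorphy; uninformative for grouping).
All ingroup taxa share the derived state '+' for II; it defines the ingroup but does not resolve relationships within it.
Only Species G and Species Z show the derived state '-' for III, supporting them as a clade.
IV (derived state '+') is unique to Species V (autapomorphy; uninformative for grouping).
V (derived state '+') is shared by Species D, Species N, and Species V — a synapomorphy uniting that clade.
Only Species D and Species V show the derived state '+' for VI, supporting them as a clade.
Most parsimonious ingroup topology: ((Species G,Species Z),(Species N,(Species D,Species V))).
Species N and Species D share a more recent common ancestor with each other than either does with Species G, so Species G is the least closely related of the three.

Species G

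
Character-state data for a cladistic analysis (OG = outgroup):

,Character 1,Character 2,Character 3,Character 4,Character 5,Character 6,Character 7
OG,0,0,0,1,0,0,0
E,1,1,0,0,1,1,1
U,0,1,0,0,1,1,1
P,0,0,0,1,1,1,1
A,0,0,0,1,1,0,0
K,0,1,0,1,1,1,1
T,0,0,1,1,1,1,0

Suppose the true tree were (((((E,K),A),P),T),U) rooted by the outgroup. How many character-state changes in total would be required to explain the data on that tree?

Map each character onto (((((E,K),A),P),T),U) (rooted by OG) and count the minimum state changes it requires (Fitch parsimony):
Character 1: 1; Character 2: 2; Character 3: 1; Character 4: 2; Character 5: 1; Character 6: 2; Character 7: 3.
Total tree length = 12.

12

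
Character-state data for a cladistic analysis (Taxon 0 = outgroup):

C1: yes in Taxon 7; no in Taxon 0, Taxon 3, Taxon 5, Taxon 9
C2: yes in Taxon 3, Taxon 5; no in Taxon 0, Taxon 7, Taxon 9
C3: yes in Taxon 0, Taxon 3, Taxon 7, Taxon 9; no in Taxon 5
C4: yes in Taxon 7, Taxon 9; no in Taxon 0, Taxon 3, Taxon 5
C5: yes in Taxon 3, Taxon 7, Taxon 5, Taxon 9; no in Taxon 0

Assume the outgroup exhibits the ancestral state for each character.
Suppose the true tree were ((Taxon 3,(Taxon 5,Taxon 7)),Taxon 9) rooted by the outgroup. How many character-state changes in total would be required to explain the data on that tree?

Map each character onto ((Taxon 3,(Taxon 5,Taxon 7)),Taxon 9) (rooted by Taxon 0) and count the minimum state changes it requires (Fitch parsimony):
C1: 1; C2: 2; C3: 1; C4: 2; C5: 1.
Total tree length = 7.

7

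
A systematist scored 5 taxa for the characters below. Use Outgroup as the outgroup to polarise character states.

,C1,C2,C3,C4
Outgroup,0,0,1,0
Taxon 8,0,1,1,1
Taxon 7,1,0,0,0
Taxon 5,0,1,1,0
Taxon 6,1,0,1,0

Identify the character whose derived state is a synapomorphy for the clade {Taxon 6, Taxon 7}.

Character polarity is set by the outgroup: the derived state is whichever differs from the outgroup's state, so for C3 the derived state is '0', and for the remaining characters it is '1'.
C1: derived state '1' in Taxon 6 and Taxon 7 only — synapomorphy for {Taxon 6, Taxon 7}.
C2 (derived state '1') is shared by Taxon 5 and Taxon 8 — a synapomorphy uniting that clade.
C3: derived state '0' in Taxon 7 only — an autapomorphy, so it tells us nothing about relationships among taxa.
C4 (derived state '1') is unique to Taxon 8 (autapomorphy; uninformative for grouping).
Most parsimonious ingroup topology: ((Taxon 8,Taxon 5),(Taxon 7,Taxon 6)).
The clade {Taxon 6, Taxon 7} is supported by C1: its derived state '1' occurs in exactly those taxa and in no other taxon (including the outgroup).

C1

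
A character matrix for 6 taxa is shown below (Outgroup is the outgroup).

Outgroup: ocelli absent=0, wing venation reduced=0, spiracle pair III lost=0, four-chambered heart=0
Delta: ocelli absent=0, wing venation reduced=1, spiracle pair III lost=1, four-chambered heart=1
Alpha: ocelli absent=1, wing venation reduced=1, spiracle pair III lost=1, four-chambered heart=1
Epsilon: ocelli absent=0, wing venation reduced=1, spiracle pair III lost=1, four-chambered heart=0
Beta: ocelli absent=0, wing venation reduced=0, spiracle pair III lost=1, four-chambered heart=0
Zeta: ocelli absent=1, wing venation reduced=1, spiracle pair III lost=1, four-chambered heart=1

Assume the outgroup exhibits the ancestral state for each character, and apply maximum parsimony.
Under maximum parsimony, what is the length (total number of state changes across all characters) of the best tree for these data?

4

The outgroup has state '0' for every character, so '1' is the derived state throughout.
Only Alpha and Zeta show the derived state '1' for ocelli absent, supporting them as a clade.
wing venation reduced: derived state '1' in Alpha, Delta, Epsilon, and Zeta only — synapomorphy for {Alpha, Delta, Epsilon, Zeta}.
All ingroup taxa share the derived state '1' for spiracle pair III lost; it defines the ingroup but does not resolve relationships within it.
four-chambered heart: derived state '1' in Alpha, Delta, and Zeta only — synapomorphy for {Alpha, Delta, Zeta}.
Most parsimonious ingroup topology: (((Delta,(Alpha,Zeta)),Epsilon),Beta).
Changes per character on this tree: ocelli absent: 1; wing venation reduced: 1; spiracle pair III lost: 1; four-chambered heart: 1.
Total = 4.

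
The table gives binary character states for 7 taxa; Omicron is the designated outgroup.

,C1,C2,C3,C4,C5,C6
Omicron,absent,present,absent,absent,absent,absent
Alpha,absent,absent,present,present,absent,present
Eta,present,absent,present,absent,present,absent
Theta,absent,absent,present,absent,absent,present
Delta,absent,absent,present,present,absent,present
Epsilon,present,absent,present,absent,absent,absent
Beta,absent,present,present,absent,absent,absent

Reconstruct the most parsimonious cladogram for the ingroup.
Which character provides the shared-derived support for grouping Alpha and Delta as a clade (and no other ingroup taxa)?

C4

Character polarity is set by the outgroup: the derived state is whichever differs from the outgroup's state, so for C2 the derived state is 'absent', and for the remaining characters it is 'present'.
Only Epsilon and Eta show the derived state 'present' for C1, supporting them as a clade.
C2 (derived state 'absent') is shared by Alpha, Delta, Epsilon, Eta, and Theta — a synapomorphy uniting that clade.
All ingroup taxa share the derived state 'present' for C3; it defines the ingroup but does not resolve relationships within it.
C4 (derived state 'present') is shared by Alpha and Delta — a synapomorphy uniting that clade.
C5 (derived state 'present') is unique to Eta (autapomorphy; uninformative for grouping).
C6: derived state 'present' in Alpha, Delta, and Theta only — synapomorphy for {Alpha, Delta, Theta}.
Most parsimonious ingroup topology: ((((Alpha,Delta),Theta),(Eta,Epsilon)),Beta).
The clade {Alpha, Delta} is supported by C4: its derived state 'present' occurs in exactly those taxa and in no other taxon (including the outgroup).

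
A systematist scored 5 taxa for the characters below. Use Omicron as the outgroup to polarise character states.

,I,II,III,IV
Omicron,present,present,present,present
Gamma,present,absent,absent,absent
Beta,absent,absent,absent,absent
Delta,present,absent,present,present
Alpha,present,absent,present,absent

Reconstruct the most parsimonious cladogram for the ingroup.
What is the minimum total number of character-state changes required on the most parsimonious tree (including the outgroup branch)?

4

The outgroup has state 'present' for every character, so 'absent' is the derived state throughout.
I: derived state 'absent' in Beta only — an autapomorphy, so it tells us nothing about relationships among taxa.
II (derived state 'absent') is shared by all ingroup taxa — unites the whole ingroup.
III (derived state 'absent') is shared by Beta and Gamma — a synapomorphy uniting that clade.
IV: derived state 'absent' in Alpha, Beta, and Gamma only — synapomorphy for {Alpha, Beta, Gamma}.
Most parsimonious ingroup topology: (((Gamma,Beta),Alpha),Delta).
Changes per character on this tree: I: 1; II: 1; III: 1; IV: 1.
Total = 4.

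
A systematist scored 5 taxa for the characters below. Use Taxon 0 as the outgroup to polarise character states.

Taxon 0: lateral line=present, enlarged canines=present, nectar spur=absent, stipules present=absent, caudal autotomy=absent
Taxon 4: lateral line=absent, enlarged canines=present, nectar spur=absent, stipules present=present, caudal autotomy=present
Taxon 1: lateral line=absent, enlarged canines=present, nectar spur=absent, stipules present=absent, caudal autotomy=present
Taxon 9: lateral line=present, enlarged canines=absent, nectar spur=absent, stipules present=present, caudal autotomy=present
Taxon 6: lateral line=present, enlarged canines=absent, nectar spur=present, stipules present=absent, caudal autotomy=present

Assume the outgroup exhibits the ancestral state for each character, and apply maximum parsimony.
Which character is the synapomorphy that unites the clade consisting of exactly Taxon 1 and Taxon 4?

Character polarity is set by the outgroup: the derived state is whichever differs from the outgroup's state, so for lateral line, enlarged canines the derived state is 'absent', and for the remaining characters it is 'present'.
lateral line (derived state 'absent') is shared by Taxon 1 and Taxon 4 — a synapomorphy uniting that clade.
enlarged canines (derived state 'absent') is shared by Taxon 6 and Taxon 9 — a synapomorphy uniting that clade.
nectar spur: derived state 'present' in Taxon 6 only — an autapomorphy, so it tells us nothing about relationships among taxa.
stipules present (state 'present') occurs in Taxon 4 and Taxon 9 but conflicts with the nesting implied by the other characters — most parsimoniously interpreted as homoplasy.
All ingroup taxa share the derived state 'present' for caudal autotomy; it defines the ingroup but does not resolve relationships within it.
Most parsimonious ingroup topology: ((Taxon 4,Taxon 1),(Taxon 9,Taxon 6)).
The clade {Taxon 1, Taxon 4} is supported by lateral line: its derived state 'absent' occurs in exactly those taxa and in no other taxon (including the outgroup).

lateral line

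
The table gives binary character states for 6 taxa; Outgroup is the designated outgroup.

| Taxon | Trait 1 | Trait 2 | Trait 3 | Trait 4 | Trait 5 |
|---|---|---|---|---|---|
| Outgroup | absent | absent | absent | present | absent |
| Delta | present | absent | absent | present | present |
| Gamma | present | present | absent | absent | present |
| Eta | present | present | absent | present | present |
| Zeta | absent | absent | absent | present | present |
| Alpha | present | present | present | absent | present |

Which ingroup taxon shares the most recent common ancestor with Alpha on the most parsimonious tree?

Gamma

Character polarity is set by the outgroup: the derived state is whichever differs from the outgroup's state, so for Trait 4 the derived state is 'absent', and for the remaining characters it is 'present'.
Trait 1 (derived state 'present') is shared by Alpha, Delta, Eta, and Gamma — a synapomorphy uniting that clade.
Trait 2 (derived state 'present') is shared by Alpha, Eta, and Gamma — a synapomorphy uniting that clade.
Trait 3: derived state 'present' in Alpha only — an autapomorphy, so it tells us nothing about relationships among taxa.
Only Alpha and Gamma show the derived state 'absent' for Trait 4, supporting them as a clade.
All ingroup taxa share the derived state 'present' for Trait 5; it defines the ingroup but does not resolve relationships within it.
Most parsimonious ingroup topology: ((Delta,((Gamma,Alpha),Eta)),Zeta).
Alpha and Gamma form a cherry on this tree, so they are sister taxa.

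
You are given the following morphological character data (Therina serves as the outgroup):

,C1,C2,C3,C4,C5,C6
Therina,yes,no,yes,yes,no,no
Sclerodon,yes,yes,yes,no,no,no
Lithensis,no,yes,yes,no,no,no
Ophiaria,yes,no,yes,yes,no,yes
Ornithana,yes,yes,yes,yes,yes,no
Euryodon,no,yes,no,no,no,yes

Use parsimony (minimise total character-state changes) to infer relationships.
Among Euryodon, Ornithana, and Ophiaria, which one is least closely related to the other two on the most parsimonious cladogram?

Ophiaria

Character polarity is set by the outgroup: the derived state is whichever differs from the outgroup's state, so for C1, C3, C4 the derived state is 'no', and for the remaining characters it is 'yes'.
Only Euryodon and Lithensis show the derived state 'no' for C1, supporting them as a clade.
C2 (derived state 'yes') is shared by Euryodon, Lithensis, Ornithana, and Sclerodon — a synapomorphy uniting that clade.
C3: derived state 'no' in Euryodon only — an autapomorphy, so it tells us nothing about relationships among taxa.
C4: derived state 'no' in Euryodon, Lithensis, and Sclerodon only — synapomorphy for {Euryodon, Lithensis, Sclerodon}.
C5: derived state 'yes' in Ornithana only — an autapomorphy, so it tells us nothing about relationships among taxa.
C6 (state 'yes') occurs in Euryodon and Ophiaria but conflicts with the nesting implied by the other characters — most parsimoniously interpreted as homoplasy.
Most parsimonious ingroup topology: (((Sclerodon,(Lithensis,Euryodon)),Ornithana),Ophiaria).
Euryodon and Ornithana share a more recent common ancestor with each other than either does with Ophiaria, so Ophiaria is the least closely related of the three.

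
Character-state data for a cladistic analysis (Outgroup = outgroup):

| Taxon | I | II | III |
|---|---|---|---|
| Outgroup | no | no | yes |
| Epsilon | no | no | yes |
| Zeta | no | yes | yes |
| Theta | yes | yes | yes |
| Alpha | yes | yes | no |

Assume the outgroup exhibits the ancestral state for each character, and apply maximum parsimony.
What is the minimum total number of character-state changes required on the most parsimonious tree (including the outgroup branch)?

3

Character polarity is set by the outgroup: the derived state is whichever differs from the outgroup's state, so for III the derived state is 'no', and for the remaining characters it is 'yes'.
I (derived state 'yes') is shared by Alpha and Theta — a synapomorphy uniting that clade.
Only Alpha, Theta, and Zeta show the derived state 'yes' for II, supporting them as a clade.
III: derived state 'no' in Alpha only — an autapomorphy, so it tells us nothing about relationships among taxa.
Most parsimonious ingroup topology: (Epsilon,(Zeta,(Theta,Alpha))).
Changes per character on this tree: I: 1; II: 1; III: 1.
Total = 3.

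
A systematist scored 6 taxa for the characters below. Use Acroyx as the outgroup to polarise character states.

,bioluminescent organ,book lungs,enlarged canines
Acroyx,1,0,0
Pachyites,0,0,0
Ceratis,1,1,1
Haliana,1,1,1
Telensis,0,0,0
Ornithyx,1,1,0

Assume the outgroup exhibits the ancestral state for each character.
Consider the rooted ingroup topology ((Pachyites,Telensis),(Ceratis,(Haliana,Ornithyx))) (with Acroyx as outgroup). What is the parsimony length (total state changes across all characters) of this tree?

4

Map each character onto ((Pachyites,Telensis),(Ceratis,(Haliana,Ornithyx))) (rooted by Acroyx) and count the minimum state changes it requires (Fitch parsimony):
bioluminescent organ: 1; book lungs: 1; enlarged canines: 2.
Total tree length = 4.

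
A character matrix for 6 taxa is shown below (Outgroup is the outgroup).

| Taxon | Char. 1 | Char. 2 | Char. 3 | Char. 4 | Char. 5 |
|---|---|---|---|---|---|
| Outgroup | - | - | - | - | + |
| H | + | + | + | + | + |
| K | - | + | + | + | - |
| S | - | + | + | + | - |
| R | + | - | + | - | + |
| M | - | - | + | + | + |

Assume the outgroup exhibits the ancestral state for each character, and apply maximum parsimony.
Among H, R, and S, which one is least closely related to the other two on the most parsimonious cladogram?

Character polarity is set by the outgroup: the derived state is whichever differs from the outgroup's state, so for Char. 5 the derived state is '-', and for the remaining characters it is '+'.
Char. 1 groups H and R, which is incompatible with the clades supported by the remaining characters; treating it as convergent (homoplasy) costs fewer steps than any alternative tree.
Char. 2: derived state '+' in H, K, and S only — synapomorphy for {H, K, S}.
All ingroup taxa share the derived state '+' for Char. 3; it defines the ingroup but does not resolve relationships within it.
Char. 4 (derived state '+') is shared by H, K, M, and S — a synapomorphy uniting that clade.
Char. 5 (derived state '-') is shared by K and S — a synapomorphy uniting that clade.
Most parsimonious ingroup topology: (((H,(K,S)),M),R).
S and H share a more recent common ancestor with each other than either does with R, so R is the least closely related of the three.

R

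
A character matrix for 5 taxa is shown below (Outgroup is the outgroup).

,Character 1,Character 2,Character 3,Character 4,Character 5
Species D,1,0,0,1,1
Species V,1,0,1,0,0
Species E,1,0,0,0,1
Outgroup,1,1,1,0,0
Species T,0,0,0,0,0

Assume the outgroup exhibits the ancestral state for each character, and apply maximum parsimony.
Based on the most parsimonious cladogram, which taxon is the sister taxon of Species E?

Species D

Character polarity is set by the outgroup: the derived state is whichever differs from the outgroup's state, so for Character 1, Character 2, Character 3 the derived state is '0', and for the remaining characters it is '1'.
Character 1: derived state '0' in Species T only — an autapomorphy, so it tells us nothing about relationships among taxa.
All ingroup taxa share the derived state '0' for Character 2; it defines the ingroup but does not resolve relationships within it.
Only Species D, Species E, and Species T show the derived state '0' for Character 3, supporting them as a clade.
Character 4 (derived state '1') is unique to Species D (autapomorphy; uninformative for grouping).
Only Species D and Species E show the derived state '1' for Character 5, supporting them as a clade.
Most parsimonious ingroup topology: (((Species D,Species E),Species T),Species V).
Species E and Species D form a cherry on this tree, so they are sister taxa.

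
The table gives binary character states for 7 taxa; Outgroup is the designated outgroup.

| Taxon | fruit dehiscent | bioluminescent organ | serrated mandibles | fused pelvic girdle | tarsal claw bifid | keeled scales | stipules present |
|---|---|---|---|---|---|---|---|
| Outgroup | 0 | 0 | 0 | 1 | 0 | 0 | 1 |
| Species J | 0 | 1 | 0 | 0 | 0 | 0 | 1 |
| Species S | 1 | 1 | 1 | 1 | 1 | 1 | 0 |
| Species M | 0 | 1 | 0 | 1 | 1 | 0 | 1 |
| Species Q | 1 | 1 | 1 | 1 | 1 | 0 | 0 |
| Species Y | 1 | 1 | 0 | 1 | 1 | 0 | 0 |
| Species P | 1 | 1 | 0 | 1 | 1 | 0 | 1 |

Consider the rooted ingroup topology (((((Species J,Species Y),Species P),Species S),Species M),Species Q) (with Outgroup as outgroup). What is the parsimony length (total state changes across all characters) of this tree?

13

Map each character onto (((((Species J,Species Y),Species P),Species S),Species M),Species Q) (rooted by Outgroup) and count the minimum state changes it requires (Fitch parsimony):
fruit dehiscent: 3; bioluminescent organ: 1; serrated mandibles: 2; fused pelvic girdle: 1; tarsal claw bifid: 2; keeled scales: 1; stipules present: 3.
Total tree length = 13.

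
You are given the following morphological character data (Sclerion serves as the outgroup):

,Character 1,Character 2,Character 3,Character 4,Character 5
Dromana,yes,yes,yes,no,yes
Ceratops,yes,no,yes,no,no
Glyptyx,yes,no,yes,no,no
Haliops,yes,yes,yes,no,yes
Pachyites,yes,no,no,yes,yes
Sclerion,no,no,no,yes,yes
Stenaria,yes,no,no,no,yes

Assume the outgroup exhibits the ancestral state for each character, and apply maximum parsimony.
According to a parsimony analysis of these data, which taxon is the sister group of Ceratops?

Glyptyx

Character polarity is set by the outgroup: the derived state is whichever differs from the outgroup's state, so for Character 4, Character 5 the derived state is 'no', and for the remaining characters it is 'yes'.
Character 1 (derived state 'yes') is shared by all ingroup taxa — unites the whole ingroup.
Character 2 (derived state 'yes') is shared by Dromana and Haliops — a synapomorphy uniting that clade.
Only Ceratops, Dromana, Glyptyx, and Haliops show the derived state 'yes' for Character 3, supporting them as a clade.
Character 4: derived state 'no' in Ceratops, Dromana, Glyptyx, Haliops, and Stenaria only — synapomorphy for {Ceratops, Dromana, Glyptyx, Haliops, Stenaria}.
Only Ceratops and Glyptyx show the derived state 'no' for Character 5, supporting them as a clade.
Most parsimonious ingroup topology: ((((Ceratops,Glyptyx),(Haliops,Dromana)),Stenaria),Pachyites).
Ceratops and Glyptyx form a cherry on this tree, so they are sister taxa.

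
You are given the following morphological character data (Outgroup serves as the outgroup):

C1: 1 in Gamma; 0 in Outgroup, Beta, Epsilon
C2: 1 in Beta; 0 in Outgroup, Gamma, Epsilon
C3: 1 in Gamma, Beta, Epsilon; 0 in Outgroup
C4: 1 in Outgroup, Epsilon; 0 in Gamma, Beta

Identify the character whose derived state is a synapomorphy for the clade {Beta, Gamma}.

Character polarity is set by the outgroup: the derived state is whichever differs from the outgroup's state, so for C4 the derived state is '0', and for the remaining characters it is '1'.
C1 (derived state '1') is unique to Gamma (autapomorphy; uninformative for grouping).
C2: derived state '1' in Beta only — an autapomorphy, so it tells us nothing about relationships among taxa.
C3 (derived state '1') is shared by all ingroup taxa — unites the whole ingroup.
C4: derived state '0' in Beta and Gamma only — synapomorphy for {Beta, Gamma}.
Most parsimonious ingroup topology: ((Gamma,Beta),Epsilon).
The clade {Beta, Gamma} is supported by C4: its derived state '0' occurs in exactly those taxa and in no other taxon (including the outgroup).

C4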